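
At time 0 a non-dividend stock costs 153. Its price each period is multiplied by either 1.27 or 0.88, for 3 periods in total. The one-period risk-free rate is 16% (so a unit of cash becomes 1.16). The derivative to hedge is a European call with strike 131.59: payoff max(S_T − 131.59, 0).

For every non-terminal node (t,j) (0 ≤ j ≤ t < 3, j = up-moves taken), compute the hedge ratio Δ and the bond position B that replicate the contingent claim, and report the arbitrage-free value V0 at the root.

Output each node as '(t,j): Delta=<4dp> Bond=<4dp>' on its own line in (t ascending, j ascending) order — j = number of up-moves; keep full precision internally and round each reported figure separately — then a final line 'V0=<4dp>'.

(0,0): Delta=0.9729 Bond=-79.7691
(1,0): Delta=0.8735 Bond=-79.1416
(1,1): Delta=1.0000 Bond=-97.7928
(2,0): Delta=0.4087 Bond=-36.7321
(2,1): Delta=1.0000 Bond=-113.4397
(2,2): Delta=1.0000 Bond=-113.4397
V0=69.0887

The replicating-portfolio and risk-neutral prices coincide; use p* = (1.16−0.88)/(1.27−0.88) = 0.7179 for the latter.
Payoff layer (t=3): V(3,0)=0.0000, V(3,1)=18.8837, V(3,2)=85.5709, V(3,3)=181.8126
Node (2,0) S=118.4832: V=(p*·18.8837+(1−p*)·0.0000)/1.16=11.6875; Δ=(18.8837−0.0000)/(150.4737−104.2652)=0.4087; B=V−Δ·S=-36.7321
Node (2,1) S=170.9928: V=(p*·85.5709+(1−p*)·18.8837)/1.16=57.5531; Δ=(85.5709−18.8837)/(217.1609−150.4737)=1.0000; B=V−Δ·S=-113.4397
Node (2,2) S=246.7737: V=(p*·181.8126+(1−p*)·85.5709)/1.16=133.3340; Δ=(181.8126−85.5709)/(313.4026−217.1609)=1.0000; B=V−Δ·S=-113.4397
Node (1,0) S=134.6400: V=(p*·57.5531+(1−p*)·11.6875)/1.16=38.4627; Δ=(57.5531−11.6875)/(170.9928−118.4832)=0.8735; B=V−Δ·S=-79.1416
Node (1,1) S=194.3100: V=(p*·133.3340+(1−p*)·57.5531)/1.16=96.5172; Δ=(133.3340−57.5531)/(246.7737−170.9928)=1.0000; B=V−Δ·S=-97.7928
Node (0,0) S=153.0000: V=(p*·96.5172+(1−p*)·38.4627)/1.16=69.0887; Δ=(96.5172−38.4627)/(194.3100−134.6400)=0.9729; B=V−Δ·S=-79.7691
The time-0 hedge costs 69.0887, which is the no-arbitrage price.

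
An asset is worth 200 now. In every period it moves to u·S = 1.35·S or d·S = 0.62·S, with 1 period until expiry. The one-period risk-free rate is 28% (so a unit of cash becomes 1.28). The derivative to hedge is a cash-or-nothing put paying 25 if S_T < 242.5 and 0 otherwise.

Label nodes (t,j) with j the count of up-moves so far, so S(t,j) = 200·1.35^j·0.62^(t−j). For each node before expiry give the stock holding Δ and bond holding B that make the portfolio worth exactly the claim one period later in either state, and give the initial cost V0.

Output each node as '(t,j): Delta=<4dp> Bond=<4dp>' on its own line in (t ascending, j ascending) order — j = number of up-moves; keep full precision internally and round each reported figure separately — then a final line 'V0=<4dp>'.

(0,0): Delta=-0.1712 Bond=36.1194
V0=1.8729

The replicating-portfolio and risk-neutral prices coincide; use p* = (1.28−0.62)/(1.35−0.62) = 0.9041 for the latter.
Terminal payoffs: V(1,0)=25.0000, V(1,1)=0.0000
Node (0,0) S=200.0000: V=(p*·0.0000+(1−p*)·25.0000)/1.28=1.8729; Δ=(0.0000−25.0000)/(270.0000−124.0000)=-0.1712; B=V−Δ·S=36.1194
Root portfolio cost Δ·200+B reproduces V0=1.8729.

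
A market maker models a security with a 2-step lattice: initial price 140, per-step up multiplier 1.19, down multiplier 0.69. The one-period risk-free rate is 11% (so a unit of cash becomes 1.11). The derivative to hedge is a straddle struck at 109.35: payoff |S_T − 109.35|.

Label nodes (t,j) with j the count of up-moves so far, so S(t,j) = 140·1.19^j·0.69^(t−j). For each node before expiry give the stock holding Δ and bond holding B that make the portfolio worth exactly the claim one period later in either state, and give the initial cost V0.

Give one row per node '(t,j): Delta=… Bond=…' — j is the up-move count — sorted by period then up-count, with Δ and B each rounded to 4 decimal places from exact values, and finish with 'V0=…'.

Since d<R<u, set p* = (R−d)/(u−d) = 0.8400; price each node as the discounted p*-expectation of its children.
At expiry t=2: V(2,0)=42.6960, V(2,1)=5.6040, V(2,2)=88.9040
  t=1,j=0: stock 96.6000 → up 114.9540 (V=5.6040), down 66.6540 (V=42.6960). Price 10.3952; hedge Δ=-0.7680, bond B=84.5792.
  t=1,j=1: stock 166.6000 → up 198.2540 (V=88.9040), down 114.9540 (V=5.6040). Price 68.0865; hedge Δ=1.0000, bond B=-98.5135.
  t=0,j=0: stock 140.0000 → up 166.6000 (V=68.0865), down 96.6000 (V=10.3952). Price 53.0233; hedge Δ=0.8242, bond B=-62.3592.
Self-financing check: at every node Δ·S+B equals the discounted successor values.

(0,0): Delta=0.8242 Bond=-62.3592
(1,0): Delta=-0.7680 Bond=84.5792
(1,1): Delta=1.0000 Bond=-98.5135
V0=53.0233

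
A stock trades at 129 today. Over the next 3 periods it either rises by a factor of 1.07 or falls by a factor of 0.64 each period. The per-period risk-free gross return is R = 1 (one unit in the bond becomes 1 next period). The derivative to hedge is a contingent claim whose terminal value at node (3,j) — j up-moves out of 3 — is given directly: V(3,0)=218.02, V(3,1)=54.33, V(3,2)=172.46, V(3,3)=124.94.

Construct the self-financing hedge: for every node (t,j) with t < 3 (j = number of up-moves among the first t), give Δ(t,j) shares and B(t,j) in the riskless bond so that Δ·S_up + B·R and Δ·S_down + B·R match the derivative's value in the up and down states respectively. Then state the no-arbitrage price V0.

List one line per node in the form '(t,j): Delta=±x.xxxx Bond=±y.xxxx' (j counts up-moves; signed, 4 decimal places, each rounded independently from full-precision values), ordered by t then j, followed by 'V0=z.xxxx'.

(0,0): Delta=-0.0982 Bond=149.5728
(1,0): Delta=2.0352 Bond=-26.5611
(1,1): Delta=-0.3463 Bond=183.8211
(2,0): Delta=-7.2045 Bond=461.6516
(2,1): Delta=3.1098 Bond=-121.4914
(2,2): Delta=-0.7483 Bond=243.1874
V0=136.9083

Risk-neutral probability p* = (R−d)/(u−d) = (1−0.64)/(1.07−0.64) = 0.8372.
At expiry t=3: V(3,0)=218.0200, V(3,1)=54.3300, V(3,2)=172.4600, V(3,3)=124.9400
Node (2,0) S=52.8384: V=(p*·54.3300+(1−p*)·218.0200)/1=80.9772; Δ=(54.3300−218.0200)/(56.5371−33.8166)=-7.2045; B=V−Δ·S=461.6516
Node (2,1) S=88.3392: V=(p*·172.4600+(1−p*)·54.3300)/1=153.2295; Δ=(172.4600−54.3300)/(94.5229−56.5371)=3.1098; B=V−Δ·S=-121.4914
Node (2,2) S=147.6921: V=(p*·124.9400+(1−p*)·172.4600)/1=132.6758; Δ=(124.9400−172.4600)/(158.0305−94.5229)=-0.7483; B=V−Δ·S=243.1874
Node (1,0) S=82.5600: V=(p*·153.2295+(1−p*)·80.9772)/1=141.4675; Δ=(153.2295−80.9772)/(88.3392−52.8384)=2.0352; B=V−Δ·S=-26.5611
Node (1,1) S=138.0300: V=(p*·132.6758+(1−p*)·153.2295)/1=136.0218; Δ=(132.6758−153.2295)/(147.6921−88.3392)=-0.3463; B=V−Δ·S=183.8211
Node (0,0) S=129.0000: V=(p*·136.0218+(1−p*)·141.4675)/1=136.9083; Δ=(136.0218−141.4675)/(138.0300−82.5600)=-0.0982; B=V−Δ·S=149.5728
The time-0 hedge costs 136.9083, which is the no-arbitrage price.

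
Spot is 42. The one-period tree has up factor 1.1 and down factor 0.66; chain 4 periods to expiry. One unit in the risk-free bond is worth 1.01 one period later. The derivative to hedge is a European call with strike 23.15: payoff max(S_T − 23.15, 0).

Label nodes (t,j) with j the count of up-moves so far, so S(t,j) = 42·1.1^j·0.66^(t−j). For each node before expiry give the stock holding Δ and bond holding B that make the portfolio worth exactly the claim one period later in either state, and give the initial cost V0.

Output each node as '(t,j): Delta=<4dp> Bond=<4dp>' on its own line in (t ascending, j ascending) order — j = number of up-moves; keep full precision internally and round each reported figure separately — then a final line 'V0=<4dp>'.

Risk-neutral probability p* = (R−d)/(u−d) = (1.01−0.66)/(1.1−0.66) = 0.7955.
Payoff layer (t=4): V(4,0)=0.0000, V(4,1)=0.0000, V(4,2)=0.0000, V(4,3)=13.7453, V(4,4)=38.3422
Node (3,0) S=12.0748: V=(p*·0.0000+(1−p*)·0.0000)/1.01=0.0000; Δ=(0.0000−0.0000)/(13.2823−7.9694)=0.0000; B=V−Δ·S=0.0000
Node (3,1) S=20.1247: V=(p*·0.0000+(1−p*)·0.0000)/1.01=0.0000; Δ=(0.0000−0.0000)/(22.1372−13.2823)=0.0000; B=V−Δ·S=0.0000
Node (3,2) S=33.5412: V=(p*·13.7453+(1−p*)·0.0000)/1.01=10.8255; Δ=(13.7453−0.0000)/(36.8953−22.1372)=0.9314; B=V−Δ·S=-20.4138
Node (3,3) S=55.9020: V=(p*·38.3422+(1−p*)·13.7453)/1.01=32.9812; Δ=(38.3422−13.7453)/(61.4922−36.8953)=1.0000; B=V−Δ·S=-22.9208
Node (2,0) S=18.2952: V=(p*·0.0000+(1−p*)·0.0000)/1.01=0.0000; Δ=(0.0000−0.0000)/(20.1247−12.0748)=0.0000; B=V−Δ·S=0.0000
Node (2,1) S=30.4920: V=(p*·10.8255+(1−p*)·0.0000)/1.01=8.5260; Δ=(10.8255−0.0000)/(33.5412−20.1247)=0.8069; B=V−Δ·S=-16.0775
Node (2,2) S=50.8200: V=(p*·32.9812+(1−p*)·10.8255)/1.01=28.1677; Δ=(32.9812−10.8255)/(55.9020−33.5412)=0.9908; B=V−Δ·S=-22.1861
Node (1,0) S=27.7200: V=(p*·8.5260+(1−p*)·0.0000)/1.01=6.7149; Δ=(8.5260−0.0000)/(30.4920−18.2952)=0.6990; B=V−Δ·S=-12.6623
Node (1,1) S=46.2000: V=(p*·28.1677+(1−p*)·8.5260)/1.01=23.9109; Δ=(28.1677−8.5260)/(50.8200−30.4920)=0.9662; B=V−Δ·S=-20.7294
Node (0,0) S=42.0000: V=(p*·23.9109+(1−p*)·6.7149)/1.01=20.1917; Δ=(23.9109−6.7149)/(46.2000−27.7200)=0.9305; B=V−Δ·S=-18.8904
Check: Δ(0,0)·S0 + B(0,0) = 20.1917 = V0.

(0,0): Delta=0.9305 Bond=-18.8904
(1,0): Delta=0.6990 Bond=-12.6623
(1,1): Delta=0.9662 Bond=-20.7294
(2,0): Delta=0.0000 Bond=0.0000
(2,1): Delta=0.8069 Bond=-16.0775
(2,2): Delta=0.9908 Bond=-22.1861
(3,0): Delta=0.0000 Bond=0.0000
(3,1): Delta=0.0000 Bond=0.0000
(3,2): Delta=0.9314 Bond=-20.4138
(3,3): Delta=1.0000 Bond=-22.9208
V0=20.1917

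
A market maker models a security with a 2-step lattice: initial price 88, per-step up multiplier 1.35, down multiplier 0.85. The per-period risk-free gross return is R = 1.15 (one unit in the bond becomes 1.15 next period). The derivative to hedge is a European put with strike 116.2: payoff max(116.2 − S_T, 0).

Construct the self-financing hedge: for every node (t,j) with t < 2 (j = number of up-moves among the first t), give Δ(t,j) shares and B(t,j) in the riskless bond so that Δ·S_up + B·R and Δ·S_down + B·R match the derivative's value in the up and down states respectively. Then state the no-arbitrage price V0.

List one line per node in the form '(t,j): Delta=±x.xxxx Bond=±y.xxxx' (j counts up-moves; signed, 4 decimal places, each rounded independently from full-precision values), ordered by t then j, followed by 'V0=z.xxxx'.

Since d<R<u, set p* = (R−d)/(u−d) = 0.6000; price each node as the discounted p*-expectation of its children.
At expiry t=2: V(2,0)=52.6200, V(2,1)=15.2200, V(2,2)=0.0000
(1,0): S=74.8000. Δ = (V_up−V_dn)/(S_up−S_dn) = (15.2200−52.6200)/(100.9800−63.5800) = -1.0000. V = [p*·15.2200 + (1−p*)·52.6200]/1.15 = 26.2435. B = V − Δ·S = 101.0435.
(1,1): S=118.8000. Δ = (V_up−V_dn)/(S_up−S_dn) = (0.0000−15.2200)/(160.3800−100.9800) = -0.2562. V = [p*·0.0000 + (1−p*)·15.2200]/1.15 = 5.2939. B = V − Δ·S = 35.7339.
(0,0): S=88.0000. Δ = (V_up−V_dn)/(S_up−S_dn) = (5.2939−26.2435)/(118.8000−74.8000) = -0.4761. V = [p*·5.2939 + (1−p*)·26.2435]/1.15 = 11.8902. B = V − Δ·S = 53.7893.
The time-0 hedge costs 11.8902, which is the no-arbitrage price.

(0,0): Delta=-0.4761 Bond=53.7893
(1,0): Delta=-1.0000 Bond=101.0435
(1,1): Delta=-0.2562 Bond=35.7339
V0=11.8902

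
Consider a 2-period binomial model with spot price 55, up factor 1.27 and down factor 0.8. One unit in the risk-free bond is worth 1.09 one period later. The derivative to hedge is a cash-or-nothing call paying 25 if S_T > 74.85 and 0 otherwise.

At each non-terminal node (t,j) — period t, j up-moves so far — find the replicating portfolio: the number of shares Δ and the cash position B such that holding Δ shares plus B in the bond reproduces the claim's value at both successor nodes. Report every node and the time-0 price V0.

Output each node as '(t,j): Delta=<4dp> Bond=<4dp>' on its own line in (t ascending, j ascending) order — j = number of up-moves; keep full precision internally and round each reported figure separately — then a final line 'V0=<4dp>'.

(0,0): Delta=0.5475 Bond=-22.0993
(1,0): Delta=0.0000 Bond=0.0000
(1,1): Delta=0.7615 Bond=-39.0396
V0=8.0110

No-arbitrage ⇒ martingale measure with p* = (R−d)/(u−d) = 0.6170.
At expiry t=2: V(2,0)=0.0000, V(2,1)=0.0000, V(2,2)=25.0000
  t=1,j=0: stock 44.0000 → up 55.8800 (V=0.0000), down 35.2000 (V=0.0000). Price 0.0000; hedge Δ=0.0000, bond B=0.0000.
  t=1,j=1: stock 69.8500 → up 88.7095 (V=25.0000), down 55.8800 (V=0.0000). Price 14.1519; hedge Δ=0.7615, bond B=-39.0396.
  t=0,j=0: stock 55.0000 → up 69.8500 (V=14.1519), down 44.0000 (V=0.0000). Price 8.0110; hedge Δ=0.5475, bond B=-22.0993.
Self-financing check: at every node Δ·S+B equals the discounted successor values.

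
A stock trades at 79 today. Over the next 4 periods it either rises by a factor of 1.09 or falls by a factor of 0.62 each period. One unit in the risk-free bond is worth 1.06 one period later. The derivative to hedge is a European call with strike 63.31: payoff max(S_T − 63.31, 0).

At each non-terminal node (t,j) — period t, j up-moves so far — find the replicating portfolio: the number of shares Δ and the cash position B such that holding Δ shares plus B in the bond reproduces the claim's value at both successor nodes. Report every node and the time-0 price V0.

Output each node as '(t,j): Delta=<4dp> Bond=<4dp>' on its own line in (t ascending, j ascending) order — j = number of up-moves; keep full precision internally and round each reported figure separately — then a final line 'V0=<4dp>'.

No-arbitrage ⇒ martingale measure with p* = (R−d)/(u−d) = 0.9362.
At expiry t=4: V(4,0)=0.0000, V(4,1)=0.0000, V(4,2)=0.0000, V(4,3)=0.1205, V(4,4)=48.2049
  t=3,j=0: stock 18.8279 → up 20.5224 (V=0.0000), down 11.6733 (V=0.0000). Price 0.0000; hedge Δ=0.0000, bond B=0.0000.
  t=3,j=1: stock 33.1007 → up 36.0797 (V=0.0000), down 20.5224 (V=0.0000). Price 0.0000; hedge Δ=0.0000, bond B=0.0000.
  t=3,j=2: stock 58.1931 → up 63.4305 (V=0.1205), down 36.0797 (V=0.0000). Price 0.1064; hedge Δ=0.0044, bond B=-0.1500.
  t=3,j=3: stock 102.3073 → up 111.5149 (V=48.2049), down 63.4305 (V=0.1205). Price 42.5809; hedge Δ=1.0000, bond B=-59.7264.
  t=2,j=0: stock 30.3676 → up 33.1007 (V=0.0000), down 18.8279 (V=0.0000). Price 0.0000; hedge Δ=0.0000, bond B=0.0000.
  t=2,j=1: stock 53.3882 → up 58.1931 (V=0.1064), down 33.1007 (V=0.0000). Price 0.0940; hedge Δ=0.0042, bond B=-0.1325.
  t=2,j=2: stock 93.8599 → up 102.3073 (V=42.5809), down 58.1931 (V=0.1064). Price 37.6130; hedge Δ=0.9628, bond B=-52.7582.
  t=1,j=0: stock 48.9800 → up 53.3882 (V=0.0940), down 30.3676 (V=0.0000). Price 0.0830; hedge Δ=0.0041, bond B=-0.1170.
  t=1,j=1: stock 86.1100 → up 93.8599 (V=37.6130), down 53.3882 (V=0.0940). Price 33.2247; hedge Δ=0.9270, bond B=-46.6029.
  t=0,j=0: stock 79.0000 → up 86.1100 (V=33.2247), down 48.9800 (V=0.0830). Price 29.3483; hedge Δ=0.8926, bond B=-41.1658.
Self-financing check: at every node Δ·S+B equals the discounted successor values.

(0,0): Delta=0.8926 Bond=-41.1658
(1,0): Delta=0.0041 Bond=-0.1170
(1,1): Delta=0.9270 Bond=-46.6029
(2,0): Delta=0.0000 Bond=0.0000
(2,1): Delta=0.0042 Bond=-0.1325
(2,2): Delta=0.9628 Bond=-52.7582
(3,0): Delta=0.0000 Bond=0.0000
(3,1): Delta=0.0000 Bond=0.0000
(3,2): Delta=0.0044 Bond=-0.1500
(3,3): Delta=1.0000 Bond=-59.7264
V0=29.3483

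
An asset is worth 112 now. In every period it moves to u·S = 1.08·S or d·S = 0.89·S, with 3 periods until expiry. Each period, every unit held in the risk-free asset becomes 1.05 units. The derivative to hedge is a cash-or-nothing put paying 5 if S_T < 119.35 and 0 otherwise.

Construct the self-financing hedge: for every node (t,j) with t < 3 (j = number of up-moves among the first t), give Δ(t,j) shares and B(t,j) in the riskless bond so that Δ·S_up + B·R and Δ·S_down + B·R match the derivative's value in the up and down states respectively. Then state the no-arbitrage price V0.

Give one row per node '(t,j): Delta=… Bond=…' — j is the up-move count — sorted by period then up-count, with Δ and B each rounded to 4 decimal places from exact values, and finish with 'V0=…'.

(0,0): Delta=-0.1511 Bond=18.6665
(1,0): Delta=0.0000 Bond=4.5351
(1,1): Delta=-0.1745 Bond=22.4245
(2,0): Delta=0.0000 Bond=4.7619
(2,1): Delta=0.0000 Bond=4.7619
(2,2): Delta=-0.2014 Bond=27.0677
V0=1.7399

Since d<R<u, set p* = (R−d)/(u−d) = 0.8421; price each node as the discounted p*-expectation of its children.
Payoff layer (t=3): V(3,0)=5.0000, V(3,1)=5.0000, V(3,2)=5.0000, V(3,3)=0.0000
(2,0): S=88.7152. Δ = (V_up−V_dn)/(S_up−S_dn) = (5.0000−5.0000)/(95.8124−78.9565) = 0.0000. V = [p*·5.0000 + (1−p*)·5.0000]/1.05 = 4.7619. B = V − Δ·S = 4.7619.
(2,1): S=107.6544. Δ = (V_up−V_dn)/(S_up−S_dn) = (5.0000−5.0000)/(116.2668−95.8124) = 0.0000. V = [p*·5.0000 + (1−p*)·5.0000]/1.05 = 4.7619. B = V − Δ·S = 4.7619.
(2,2): S=130.6368. Δ = (V_up−V_dn)/(S_up−S_dn) = (0.0000−5.0000)/(141.0877−116.2668) = -0.2014. V = [p*·0.0000 + (1−p*)·5.0000]/1.05 = 0.7519. B = V − Δ·S = 27.0677.
(1,0): S=99.6800. Δ = (V_up−V_dn)/(S_up−S_dn) = (4.7619−4.7619)/(107.6544−88.7152) = 0.0000. V = [p*·4.7619 + (1−p*)·4.7619]/1.05 = 4.5351. B = V − Δ·S = 4.5351.
(1,1): S=120.9600. Δ = (V_up−V_dn)/(S_up−S_dn) = (0.7519−4.7619)/(130.6368−107.6544) = -0.1745. V = [p*·0.7519 + (1−p*)·4.7619]/1.05 = 1.3191. B = V − Δ·S = 22.4245.
(0,0): S=112.0000. Δ = (V_up−V_dn)/(S_up−S_dn) = (1.3191−4.5351)/(120.9600−99.6800) = -0.1511. V = [p*·1.3191 + (1−p*)·4.5351]/1.05 = 1.7399. B = V − Δ·S = 18.6665.
Self-financing check: at every node Δ·S+B equals the discounted successor values.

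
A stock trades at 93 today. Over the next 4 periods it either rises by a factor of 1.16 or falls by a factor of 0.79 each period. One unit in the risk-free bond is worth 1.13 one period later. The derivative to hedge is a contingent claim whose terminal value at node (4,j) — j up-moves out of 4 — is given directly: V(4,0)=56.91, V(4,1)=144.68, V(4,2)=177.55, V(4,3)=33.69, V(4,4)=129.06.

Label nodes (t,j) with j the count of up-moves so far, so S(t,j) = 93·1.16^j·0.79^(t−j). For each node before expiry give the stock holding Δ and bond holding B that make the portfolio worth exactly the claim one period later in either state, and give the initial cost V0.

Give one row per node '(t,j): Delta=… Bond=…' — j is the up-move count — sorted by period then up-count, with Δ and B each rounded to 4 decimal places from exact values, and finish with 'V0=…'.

The replicating-portfolio and risk-neutral prices coincide; use p* = (1.13−0.79)/(1.16−0.79) = 0.9189 for the latter.
At expiry t=4: V(4,0)=56.9100, V(4,1)=144.6800, V(4,2)=177.5500, V(4,3)=33.6900, V(4,4)=129.0600
  t=3,j=0: stock 45.8526 → up 53.1890 (V=144.6800), down 36.2236 (V=56.9100). Price 121.7376; hedge Δ=5.1734, bond B=-115.4786.
  t=3,j=1: stock 67.3279 → up 78.1004 (V=177.5500), down 53.1890 (V=144.6800). Price 154.7654; hedge Δ=1.3195, bond B=65.9275.
  t=3,j=2: stock 98.8612 → up 114.6790 (V=33.6900), down 78.1004 (V=177.5500). Price 40.1366; hedge Δ=-3.9329, bond B=428.9474.
  t=3,j=3: stock 145.1633 → up 168.3895 (V=129.0600), down 114.6790 (V=33.6900). Price 107.3693; hedge Δ=1.7756, bond B=-150.3875.
  t=2,j=0: stock 58.0413 → up 67.3279 (V=154.7654), down 45.8526 (V=121.7376). Price 134.5907; hedge Δ=1.5379, bond B=45.3265.
  t=2,j=1: stock 85.2252 → up 98.8612 (V=40.1366), down 67.3279 (V=154.7654). Price 43.7441; hedge Δ=-3.6352, bond B=353.5516.
  t=2,j=2: stock 125.1408 → up 145.1633 (V=107.3693), down 98.8612 (V=40.1366). Price 90.1929; hedge Δ=1.4520, bond B=-91.5171.
  t=1,j=0: stock 73.4700 → up 85.2252 (V=43.7441), down 58.0413 (V=134.5907). Price 45.2301; hedge Δ=-3.3419, bond B=290.7614.
  t=1,j=1: stock 107.8800 → up 125.1408 (V=90.1929), down 85.2252 (V=43.7441). Price 76.4839; hedge Δ=1.1637, bond B=-49.0535.
  t=0,j=0: stock 93.0000 → up 107.8800 (V=76.4839), down 73.4700 (V=45.2301). Price 65.4423; hedge Δ=0.9083, bond B=-19.0274.
Each (Δ,B) replicates both successor values, so the strategy is self-financing and V0 is arbitrage-free.

(0,0): Delta=0.9083 Bond=-19.0274
(1,0): Delta=-3.3419 Bond=290.7614
(1,1): Delta=1.1637 Bond=-49.0535
(2,0): Delta=1.5379 Bond=45.3265
(2,1): Delta=-3.6352 Bond=353.5516
(2,2): Delta=1.4520 Bond=-91.5171
(3,0): Delta=5.1734 Bond=-115.4786
(3,1): Delta=1.3195 Bond=65.9275
(3,2): Delta=-3.9329 Bond=428.9474
(3,3): Delta=1.7756 Bond=-150.3875
V0=65.4423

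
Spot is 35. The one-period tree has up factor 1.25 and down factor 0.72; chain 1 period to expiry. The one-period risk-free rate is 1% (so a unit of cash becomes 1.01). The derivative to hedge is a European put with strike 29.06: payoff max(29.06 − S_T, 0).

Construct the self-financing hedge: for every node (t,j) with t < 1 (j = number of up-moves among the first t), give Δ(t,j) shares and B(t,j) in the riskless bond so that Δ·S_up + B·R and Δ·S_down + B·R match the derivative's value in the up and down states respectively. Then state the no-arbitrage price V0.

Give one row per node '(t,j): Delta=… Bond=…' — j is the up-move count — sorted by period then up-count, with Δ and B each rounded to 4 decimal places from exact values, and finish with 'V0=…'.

The replicating-portfolio and risk-neutral prices coincide; use p* = (1.01−0.72)/(1.25−0.72) = 0.5472 for the latter.
Payoff layer (t=1): V(1,0)=3.8600, V(1,1)=0.0000
Node (0,0) S=35.0000: V=(p*·0.0000+(1−p*)·3.8600)/1.01=1.7306; Δ=(0.0000−3.8600)/(43.7500−25.2000)=-0.2081; B=V−Δ·S=9.0136
Check: Δ(0,0)·S0 + B(0,0) = 1.7306 = V0.

(0,0): Delta=-0.2081 Bond=9.0136
V0=1.7306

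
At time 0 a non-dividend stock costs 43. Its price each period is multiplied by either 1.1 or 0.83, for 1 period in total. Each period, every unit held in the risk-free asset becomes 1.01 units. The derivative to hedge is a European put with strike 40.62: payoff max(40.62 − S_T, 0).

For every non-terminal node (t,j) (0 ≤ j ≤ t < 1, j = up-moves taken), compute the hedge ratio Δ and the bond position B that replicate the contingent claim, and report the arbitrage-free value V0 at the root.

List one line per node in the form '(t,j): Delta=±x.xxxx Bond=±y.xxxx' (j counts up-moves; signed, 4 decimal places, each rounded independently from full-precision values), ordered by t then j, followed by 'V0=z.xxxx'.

(0,0): Delta=-0.4246 Bond=19.8863
V0=1.6271

Under the risk-neutral measure, an up-move has probability p* = (R−d)/(u−d) = 0.6667 and values discount at R = 1.01.
Terminal values V(1,·): V(1,0)=4.9300, V(1,1)=0.0000
(0,0): S=43.0000. Δ = (V_up−V_dn)/(S_up−S_dn) = (0.0000−4.9300)/(47.3000−35.6900) = -0.4246. V = [p*·0.0000 + (1−p*)·4.9300]/1.01 = 1.6271. B = V − Δ·S = 19.8863.
Each (Δ,B) replicates both successor values, so the strategy is self-financing and V0 is arbitrage-free.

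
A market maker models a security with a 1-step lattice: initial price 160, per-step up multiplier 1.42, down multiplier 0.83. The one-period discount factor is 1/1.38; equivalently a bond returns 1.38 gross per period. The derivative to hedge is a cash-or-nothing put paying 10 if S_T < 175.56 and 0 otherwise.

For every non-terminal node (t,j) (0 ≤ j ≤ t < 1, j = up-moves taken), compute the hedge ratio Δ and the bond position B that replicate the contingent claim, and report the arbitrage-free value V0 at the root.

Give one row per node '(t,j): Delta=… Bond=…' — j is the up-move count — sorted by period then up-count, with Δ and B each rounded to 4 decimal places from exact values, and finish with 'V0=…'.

(0,0): Delta=-0.1059 Bond=17.4404
V0=0.4913

No-arbitrage ⇒ martingale measure with p* = (R−d)/(u−d) = 0.9322.
Terminal payoffs: V(1,0)=10.0000, V(1,1)=0.0000
Node (0,0) S=160.0000: V=(p*·0.0000+(1−p*)·10.0000)/1.38=0.4913; Δ=(0.0000−10.0000)/(227.2000−132.8000)=-0.1059; B=V−Δ·S=17.4404
Check: Δ(0,0)·S0 + B(0,0) = 0.4913 = V0.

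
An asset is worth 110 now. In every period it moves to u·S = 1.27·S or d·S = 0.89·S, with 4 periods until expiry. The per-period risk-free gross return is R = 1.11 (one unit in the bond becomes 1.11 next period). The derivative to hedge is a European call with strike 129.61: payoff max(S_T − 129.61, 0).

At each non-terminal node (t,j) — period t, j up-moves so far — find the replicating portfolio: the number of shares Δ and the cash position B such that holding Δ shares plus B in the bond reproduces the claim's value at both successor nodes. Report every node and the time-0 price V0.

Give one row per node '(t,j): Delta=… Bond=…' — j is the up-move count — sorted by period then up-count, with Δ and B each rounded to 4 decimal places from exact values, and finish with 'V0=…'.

(0,0): Delta=0.7939 Bond=-57.9050
(1,0): Delta=0.5550 Bond=-40.8852
(1,1): Delta=0.9156 Bond=-81.2849
(2,0): Delta=0.1721 Bond=-12.0217
(2,1): Delta=0.7501 Bond=-69.6450
(2,2): Delta=1.0000 Bond=-105.1944
(3,0): Delta=0.0000 Bond=0.0000
(3,1): Delta=0.2598 Bond=-23.0488
(3,2): Delta=1.0000 Bond=-116.7658
(3,3): Delta=1.0000 Bond=-116.7658
V0=29.4208

Under the risk-neutral measure, an up-move has probability p* = (R−d)/(u−d) = 0.5789 and values discount at R = 1.11.
Payoff layer (t=4): V(4,0)=0.0000, V(4,1)=0.0000, V(4,2)=10.9236, V(4,3)=70.9267, V(4,4)=156.5491
  t=3,j=0: stock 77.5466 → up 98.4842 (V=0.0000), down 69.0165 (V=0.0000). Price 0.0000; hedge Δ=0.0000, bond B=0.0000.
  t=3,j=1: stock 110.6564 → up 140.5336 (V=10.9236), down 98.4842 (V=0.0000). Price 5.6975; hedge Δ=0.2598, bond B=-23.0488.
  t=3,j=2: stock 157.9029 → up 200.5367 (V=70.9267), down 140.5336 (V=10.9236). Price 41.1371; hedge Δ=1.0000, bond B=-116.7658.
  t=3,j=3: stock 225.3221 → up 286.1591 (V=156.5491), down 200.5367 (V=70.9267). Price 108.5564; hedge Δ=1.0000, bond B=-116.7658.
  t=2,j=0: stock 87.1310 → up 110.6564 (V=5.6975), down 77.5466 (V=0.0000). Price 2.9716; hedge Δ=0.1721, bond B=-12.0217.
  t=2,j=1: stock 124.3330 → up 157.9029 (V=41.1371), down 110.6564 (V=5.6975). Price 23.6173; hedge Δ=0.7501, bond B=-69.6450.
  t=2,j=2: stock 177.4190 → up 225.3221 (V=108.5564), down 157.9029 (V=41.1371). Price 72.2246; hedge Δ=1.0000, bond B=-105.1944.
  t=1,j=0: stock 97.9000 → up 124.3330 (V=23.6173), down 87.1310 (V=2.9716). Price 13.4454; hedge Δ=0.5550, bond B=-40.8852.
  t=1,j=1: stock 139.7000 → up 177.4190 (V=72.2246), down 124.3330 (V=23.6173). Price 46.6292; hedge Δ=0.9156, bond B=-81.2849.
  t=0,j=0: stock 110.0000 → up 139.7000 (V=46.6292), down 97.9000 (V=13.4454). Price 29.4208; hedge Δ=0.7939, bond B=-57.9050.
The time-0 hedge costs 29.4208, which is the no-arbitrage price.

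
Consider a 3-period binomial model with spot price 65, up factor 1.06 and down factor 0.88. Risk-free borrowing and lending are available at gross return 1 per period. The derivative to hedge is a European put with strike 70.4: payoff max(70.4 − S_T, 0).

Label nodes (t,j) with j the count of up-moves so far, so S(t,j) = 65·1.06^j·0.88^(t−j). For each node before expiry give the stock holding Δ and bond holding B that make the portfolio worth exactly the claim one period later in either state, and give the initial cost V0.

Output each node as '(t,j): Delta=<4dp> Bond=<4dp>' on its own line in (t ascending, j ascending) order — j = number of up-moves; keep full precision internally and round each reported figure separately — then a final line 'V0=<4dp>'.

(0,0): Delta=-0.7335 Bond=55.1553
(1,0): Delta=-1.0000 Bond=70.4000
(1,1): Delta=-0.6229 Bond=47.5329
(2,0): Delta=-1.0000 Bond=70.4000
(2,1): Delta=-1.0000 Bond=70.4000
(2,2): Delta=-0.4663 Bond=36.0994
V0=7.4788

Risk-neutral probability p* = (R−d)/(u−d) = (1−0.88)/(1.06−0.88) = 0.6667.
At expiry t=3: V(3,0)=26.1043, V(3,1)=17.0438, V(3,2)=6.1301, V(3,3)=0.0000
Node (2,0) S=50.3360: V=(p*·17.0438+(1−p*)·26.1043)/1=20.0640; Δ=(17.0438−26.1043)/(53.3562−44.2957)=-1.0000; B=V−Δ·S=70.4000
Node (2,1) S=60.6320: V=(p*·6.1301+(1−p*)·17.0438)/1=9.7680; Δ=(6.1301−17.0438)/(64.2699−53.3562)=-1.0000; B=V−Δ·S=70.4000
Node (2,2) S=73.0340: V=(p*·0.0000+(1−p*)·6.1301)/1=2.0434; Δ=(0.0000−6.1301)/(77.4160−64.2699)=-0.4663; B=V−Δ·S=36.0994
Node (1,0) S=57.2000: V=(p*·9.7680+(1−p*)·20.0640)/1=13.2000; Δ=(9.7680−20.0640)/(60.6320−50.3360)=-1.0000; B=V−Δ·S=70.4000
Node (1,1) S=68.9000: V=(p*·2.0434+(1−p*)·9.7680)/1=4.6182; Δ=(2.0434−9.7680)/(73.0340−60.6320)=-0.6229; B=V−Δ·S=47.5329
Node (0,0) S=65.0000: V=(p*·4.6182+(1−p*)·13.2000)/1=7.4788; Δ=(4.6182−13.2000)/(68.9000−57.2000)=-0.7335; B=V−Δ·S=55.1553
Check: Δ(0,0)·S0 + B(0,0) = 7.4788 = V0.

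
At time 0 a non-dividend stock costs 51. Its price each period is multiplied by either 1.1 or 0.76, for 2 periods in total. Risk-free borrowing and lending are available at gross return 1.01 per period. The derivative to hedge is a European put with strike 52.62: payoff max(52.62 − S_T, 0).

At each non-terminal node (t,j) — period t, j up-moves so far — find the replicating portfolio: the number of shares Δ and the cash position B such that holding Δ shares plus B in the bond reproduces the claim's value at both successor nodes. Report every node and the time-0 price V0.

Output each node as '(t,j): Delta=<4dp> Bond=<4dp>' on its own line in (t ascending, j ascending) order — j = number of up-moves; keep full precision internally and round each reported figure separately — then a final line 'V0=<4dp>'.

(0,0): Delta=-0.6184 Bond=36.9372
(1,0): Delta=-1.0000 Bond=52.0990
(1,1): Delta=-0.5234 Bond=31.9814
V0=5.4009

Under the risk-neutral measure, an up-move has probability p* = (R−d)/(u−d) = 0.7353 and values discount at R = 1.01.
Payoff layer (t=2): V(2,0)=23.1624, V(2,1)=9.9840, V(2,2)=0.0000
Node (1,0) S=38.7600: V=(p*·9.9840+(1−p*)·23.1624)/1.01=13.3390; Δ=(9.9840−23.1624)/(42.6360−29.4576)=-1.0000; B=V−Δ·S=52.0990
Node (1,1) S=56.1000: V=(p*·0.0000+(1−p*)·9.9840)/1.01=2.6167; Δ=(0.0000−9.9840)/(61.7100−42.6360)=-0.5234; B=V−Δ·S=31.9814
Node (0,0) S=51.0000: V=(p*·2.6167+(1−p*)·13.3390)/1.01=5.4009; Δ=(2.6167−13.3390)/(56.1000−38.7600)=-0.6184; B=V−Δ·S=36.9372
Check: Δ(0,0)·S0 + B(0,0) = 5.4009 = V0.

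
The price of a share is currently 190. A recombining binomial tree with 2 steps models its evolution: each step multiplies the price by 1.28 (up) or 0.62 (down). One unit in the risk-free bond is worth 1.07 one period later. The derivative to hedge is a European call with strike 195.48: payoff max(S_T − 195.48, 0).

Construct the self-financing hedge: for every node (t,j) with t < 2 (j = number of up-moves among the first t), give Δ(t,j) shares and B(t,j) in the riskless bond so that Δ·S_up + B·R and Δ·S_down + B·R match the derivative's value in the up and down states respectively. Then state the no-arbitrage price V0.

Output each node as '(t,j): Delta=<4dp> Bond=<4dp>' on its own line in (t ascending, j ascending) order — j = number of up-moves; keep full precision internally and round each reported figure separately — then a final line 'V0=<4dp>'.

(0,0): Delta=0.5885 Bond=-64.7914
(1,0): Delta=0.0000 Bond=0.0000
(1,1): Delta=0.7215 Bond=-101.6793
V0=47.0260

No-arbitrage ⇒ martingale measure with p* = (R−d)/(u−d) = 0.6818.
At expiry t=2: V(2,0)=0.0000, V(2,1)=0.0000, V(2,2)=115.8160
(1,0): S=117.8000. Δ = (V_up−V_dn)/(S_up−S_dn) = (0.0000−0.0000)/(150.7840−73.0360) = 0.0000. V = [p*·0.0000 + (1−p*)·0.0000]/1.07 = 0.0000. B = V − Δ·S = 0.0000.
(1,1): S=243.2000. Δ = (V_up−V_dn)/(S_up−S_dn) = (115.8160−0.0000)/(311.2960−150.7840) = 0.7215. V = [p*·115.8160 + (1−p*)·0.0000]/1.07 = 73.7995. B = V − Δ·S = -101.6793.
(0,0): S=190.0000. Δ = (V_up−V_dn)/(S_up−S_dn) = (73.7995−0.0000)/(243.2000−117.8000) = 0.5885. V = [p*·73.7995 + (1−p*)·0.0000]/1.07 = 47.0260. B = V − Δ·S = -64.7914.
Self-financing check: at every node Δ·S+B equals the discounted successor values.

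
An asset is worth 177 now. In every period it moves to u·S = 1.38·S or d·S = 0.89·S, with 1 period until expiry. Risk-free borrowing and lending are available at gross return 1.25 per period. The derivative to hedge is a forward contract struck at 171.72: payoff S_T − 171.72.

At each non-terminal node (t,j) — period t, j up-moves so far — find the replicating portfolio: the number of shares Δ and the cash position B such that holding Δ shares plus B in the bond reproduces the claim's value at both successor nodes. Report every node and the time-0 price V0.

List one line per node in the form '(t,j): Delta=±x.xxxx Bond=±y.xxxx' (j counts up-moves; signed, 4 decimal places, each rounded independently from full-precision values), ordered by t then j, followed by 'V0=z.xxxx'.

(0,0): Delta=1.0000 Bond=-137.3760
V0=39.6240

Since d<R<u, set p* = (R−d)/(u−d) = 0.7347; price each node as the discounted p*-expectation of its children.
Terminal payoffs: V(1,0)=-14.1900, V(1,1)=72.5400
Node (0,0) S=177.0000: V=(p*·72.5400+(1−p*)·-14.1900)/1.25=39.6240; Δ=(72.5400−-14.1900)/(244.2600−157.5300)=1.0000; B=V−Δ·S=-137.3760
Each (Δ,B) replicates both successor values, so the strategy is self-financing and V0 is arbitrage-free.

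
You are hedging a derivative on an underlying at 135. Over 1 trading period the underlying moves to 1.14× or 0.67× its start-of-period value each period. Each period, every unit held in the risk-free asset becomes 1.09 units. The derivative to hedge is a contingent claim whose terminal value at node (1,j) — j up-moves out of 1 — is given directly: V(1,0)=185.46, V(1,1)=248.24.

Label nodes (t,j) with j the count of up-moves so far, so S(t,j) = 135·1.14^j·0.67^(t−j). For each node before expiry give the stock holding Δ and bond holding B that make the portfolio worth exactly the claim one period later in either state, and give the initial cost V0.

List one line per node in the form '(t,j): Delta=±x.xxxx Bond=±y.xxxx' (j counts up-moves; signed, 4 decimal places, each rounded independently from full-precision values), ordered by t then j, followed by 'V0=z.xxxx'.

No-arbitrage ⇒ martingale measure with p* = (R−d)/(u−d) = 0.8936.
Payoff layer (t=1): V(1,0)=185.4600, V(1,1)=248.2400
Node (0,0) S=135.0000: V=(p*·248.2400+(1−p*)·185.4600)/1.09=221.6159; Δ=(248.2400−185.4600)/(153.9000−90.4500)=0.9894; B=V−Δ·S=88.0414
Self-financing check: at every node Δ·S+B equals the discounted successor values.

(0,0): Delta=0.9894 Bond=88.0414
V0=221.6159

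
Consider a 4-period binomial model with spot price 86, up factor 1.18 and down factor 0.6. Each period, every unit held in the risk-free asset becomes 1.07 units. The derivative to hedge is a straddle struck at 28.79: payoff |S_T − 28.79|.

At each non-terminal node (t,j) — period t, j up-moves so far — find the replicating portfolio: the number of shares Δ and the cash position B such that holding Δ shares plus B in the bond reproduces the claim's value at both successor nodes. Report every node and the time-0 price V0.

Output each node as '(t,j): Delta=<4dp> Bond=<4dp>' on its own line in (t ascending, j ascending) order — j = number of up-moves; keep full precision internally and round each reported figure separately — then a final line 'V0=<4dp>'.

Risk-neutral probability p* = (R−d)/(u−d) = (1.07−0.6)/(1.18−0.6) = 0.8103.
Terminal values V(4,·): V(4,0)=17.6444, V(4,1)=6.8703, V(4,2)=14.3187, V(4,3)=55.9905, V(4,4)=137.9449
  t=3,j=0: stock 18.5760 → up 21.9197 (V=6.8703), down 11.1456 (V=17.6444). Price 8.3305; hedge Δ=-1.0000, bond B=26.9065.
  t=3,j=1: stock 36.5328 → up 43.1087 (V=14.3187), down 21.9197 (V=6.8703). Price 12.0618; hedge Δ=0.3515, bond B=-0.7803.
  t=3,j=2: stock 71.8478 → up 84.7805 (V=55.9905), down 43.1087 (V=14.3187). Price 44.9413; hedge Δ=1.0000, bond B=-26.9065.
  t=3,j=3: stock 141.3008 → up 166.7349 (V=137.9449), down 84.7805 (V=55.9905). Price 114.3942; hedge Δ=1.0000, bond B=-26.9065.
  t=2,j=0: stock 30.9600 → up 36.5328 (V=12.0618), down 18.5760 (V=8.3305). Price 10.6113; hedge Δ=0.2078, bond B=4.1782.
  t=2,j=1: stock 60.8880 → up 71.8478 (V=44.9413), down 36.5328 (V=12.0618). Price 36.1734; hedge Δ=0.9310, bond B=-20.5155.
  t=2,j=2: stock 119.7464 → up 141.3008 (V=114.3942), down 71.8478 (V=44.9413). Price 94.6001; hedge Δ=1.0000, bond B=-25.1463.
  t=1,j=0: stock 51.6000 → up 60.8880 (V=36.1734), down 30.9600 (V=10.6113). Price 29.2761; hedge Δ=0.8541, bond B=-14.7964.
  t=1,j=1: stock 101.4800 → up 119.7464 (V=94.6001), down 60.8880 (V=36.1734). Price 78.0553; hedge Δ=0.9927, bond B=-22.6804.
  t=0,j=0: stock 86.0000 → up 101.4800 (V=78.0553), down 51.6000 (V=29.2761). Price 64.3029; hedge Δ=0.9779, bond B=-19.7992.
Check: Δ(0,0)·S0 + B(0,0) = 64.3029 = V0.

(0,0): Delta=0.9779 Bond=-19.7992
(1,0): Delta=0.8541 Bond=-14.7964
(1,1): Delta=0.9927 Bond=-22.6804
(2,0): Delta=0.2078 Bond=4.1782
(2,1): Delta=0.9310 Bond=-20.5155
(2,2): Delta=1.0000 Bond=-25.1463
(3,0): Delta=-1.0000 Bond=26.9065
(3,1): Delta=0.3515 Bond=-0.7803
(3,2): Delta=1.0000 Bond=-26.9065
(3,3): Delta=1.0000 Bond=-26.9065
V0=64.3029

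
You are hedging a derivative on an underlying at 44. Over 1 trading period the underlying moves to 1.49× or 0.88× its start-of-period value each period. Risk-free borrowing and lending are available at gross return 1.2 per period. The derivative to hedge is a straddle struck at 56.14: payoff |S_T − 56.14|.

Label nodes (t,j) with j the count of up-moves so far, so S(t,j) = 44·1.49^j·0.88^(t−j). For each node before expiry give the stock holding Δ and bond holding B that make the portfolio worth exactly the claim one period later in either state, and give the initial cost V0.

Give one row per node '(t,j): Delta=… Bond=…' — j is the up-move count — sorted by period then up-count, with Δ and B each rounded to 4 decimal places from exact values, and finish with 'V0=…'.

(0,0): Delta=-0.2981 Bond=24.1342
V0=11.0194

Since d<R<u, set p* = (R−d)/(u−d) = 0.5246; price each node as the discounted p*-expectation of its children.
At expiry t=1: V(1,0)=17.4200, V(1,1)=9.4200
  t=0,j=0: stock 44.0000 → up 65.5600 (V=9.4200), down 38.7200 (V=17.4200). Price 11.0194; hedge Δ=-0.2981, bond B=24.1342.
Self-financing check: at every node Δ·S+B equals the discounted successor values.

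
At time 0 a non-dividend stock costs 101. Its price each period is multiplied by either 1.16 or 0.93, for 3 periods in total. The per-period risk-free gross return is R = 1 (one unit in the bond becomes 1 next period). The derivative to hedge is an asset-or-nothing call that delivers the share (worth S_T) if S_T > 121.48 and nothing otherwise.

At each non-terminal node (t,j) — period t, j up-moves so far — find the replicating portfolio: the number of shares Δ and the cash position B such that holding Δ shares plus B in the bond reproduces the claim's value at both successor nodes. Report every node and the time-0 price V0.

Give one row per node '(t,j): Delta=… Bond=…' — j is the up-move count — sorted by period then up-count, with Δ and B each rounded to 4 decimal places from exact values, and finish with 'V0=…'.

No-arbitrage ⇒ martingale measure with p* = (R−d)/(u−d) = 0.3043.
At expiry t=3: V(3,0)=0.0000, V(3,1)=0.0000, V(3,2)=126.3922, V(3,3)=157.6505
Node (2,0) S=87.3549: V=(p*·0.0000+(1−p*)·0.0000)/1=0.0000; Δ=(0.0000−0.0000)/(101.3317−81.2401)=0.0000; B=V−Δ·S=0.0000
Node (2,1) S=108.9588: V=(p*·126.3922+(1−p*)·0.0000)/1=38.4672; Δ=(126.3922−0.0000)/(126.3922−101.3317)=5.0435; B=V−Δ·S=-511.0641
Node (2,2) S=135.9056: V=(p*·157.6505+(1−p*)·126.3922)/1=135.9056; Δ=(157.6505−126.3922)/(157.6505−126.3922)=1.0000; B=V−Δ·S=0.0000
Node (1,0) S=93.9300: V=(p*·38.4672+(1−p*)·0.0000)/1=11.7074; Δ=(38.4672−0.0000)/(108.9588−87.3549)=1.7806; B=V−Δ·S=-155.5413
Node (1,1) S=117.1600: V=(p*·135.9056+(1−p*)·38.4672)/1=68.1224; Δ=(135.9056−38.4672)/(135.9056−108.9588)=3.6160; B=V−Δ·S=-355.5229
Node (0,0) S=101.0000: V=(p*·68.1224+(1−p*)·11.7074)/1=28.8772; Δ=(68.1224−11.7074)/(117.1600−93.9300)=2.4285; B=V−Δ·S=-216.4052
Each (Δ,B) replicates both successor values, so the strategy is self-financing and V0 is arbitrage-free.

(0,0): Delta=2.4285 Bond=-216.4052
(1,0): Delta=1.7806 Bond=-155.5413
(1,1): Delta=3.6160 Bond=-355.5229
(2,0): Delta=0.0000 Bond=0.0000
(2,1): Delta=5.0435 Bond=-511.0641
(2,2): Delta=1.0000 Bond=0.0000
V0=28.8772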